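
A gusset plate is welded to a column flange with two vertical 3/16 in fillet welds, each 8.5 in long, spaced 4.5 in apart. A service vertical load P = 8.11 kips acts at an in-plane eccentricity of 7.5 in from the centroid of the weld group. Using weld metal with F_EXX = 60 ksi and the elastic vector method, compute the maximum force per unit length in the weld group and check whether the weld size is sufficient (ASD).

Total weld length L_w = 17 in. Treat welds as unit-width lines.
Polar moment about centroid: J = 2[d³/12 + d(b/2)²] = 2[8.5³/12 + 8.5×2.25²] = 188.4 in³.
Direct shear f_v = P/L_w = 8.11 / 17 = 0.4771 kip/in (vertical).
Torsion M = P·e = 8.11 × 7.5 = 60.825 kip·in.
Critical point at (x, y) = (2.25, 4.25) from centroid. f_tx = M·y/J = 1.372 kip/in; f_ty = M·x/J = 0.7263 kip/in.
Resultant f_max = √[f_tx² + (f_v + f_ty)²] = √[1.372² + (0.4771 + 0.7263)²] = 1.825 kip/in.
Capacity per unit length: r_n/Ω = (1/2.0) × 0.6 × 60 × (0.707 × 0.1875) = 2.386 kip/in.
1.825 ≤ 2.386 → adequate.

f_max ≈ 1.82 kip/in; adequate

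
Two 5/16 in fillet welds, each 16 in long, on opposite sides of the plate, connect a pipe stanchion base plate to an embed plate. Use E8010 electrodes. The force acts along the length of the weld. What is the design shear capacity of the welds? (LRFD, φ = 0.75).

φR_n ≈ 255 kips

E80XX → F_EXX = 80 ksi.
Effective throat t_e = 0.707 × 0.3125 = 0.2209 in.
Total length L = 32 in; A_we = 0.2209 × 32 = 7.07 in².
F_nw = 0.6 F_EXX = 0.6 × 80 = 48 ksi.
φR_n = 0.75 × 48 × 7.07 = 254.5 kips.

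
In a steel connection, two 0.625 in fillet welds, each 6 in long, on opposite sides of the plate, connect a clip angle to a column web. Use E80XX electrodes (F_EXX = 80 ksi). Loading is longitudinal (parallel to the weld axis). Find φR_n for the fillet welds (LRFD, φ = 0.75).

φR_n ≈ 191 kips

Effective throat t_e = 0.707 × 0.625 = 0.4419 in.
Total length L = 12 in; A_we = 0.4419 × 12 = 5.302 in².
F_nw = 0.6 F_EXX = 0.6 × 80 = 48 ksi.
φR_n = 0.75 × 48 × 5.302 = 190.9 kips.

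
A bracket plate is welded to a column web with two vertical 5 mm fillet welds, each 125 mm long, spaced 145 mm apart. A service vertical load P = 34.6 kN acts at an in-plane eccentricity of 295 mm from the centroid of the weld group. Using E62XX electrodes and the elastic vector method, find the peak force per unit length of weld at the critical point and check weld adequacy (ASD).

E62XX → F_EXX = 620 MPa.
Total weld length L_w = 250 mm. Treat welds as unit-width lines.
Polar moment about centroid: J = 2[d³/12 + d(b/2)²] = 2[125³/12 + 125×72.5²] = 1640000 mm³.
Direct shear f_v = P/L_w = 34.6×10³ / 250 = 138.4 N/mm (vertical).
Torsion M = P·e = 34.6×10³ × 295 = 10207000 N·mm.
Critical point at (x, y) = (72.5, 62.5) from centroid. f_tx = M·y/J = 389.1 N/mm; f_ty = M·x/J = 451.3 N/mm.
Resultant f_max = √[f_tx² + (f_v + f_ty)²] = √[389.1² + (138.4 + 451.3)²] = 706.5 N/mm.
Capacity per unit length: r_n/Ω = (1/2.0) × 0.6 × 620 × (0.707 × 5) = 657.5 N/mm.
706.5 > 657.5 → NOT adequate.

f_max ≈ 707 N/mm; NOT adequate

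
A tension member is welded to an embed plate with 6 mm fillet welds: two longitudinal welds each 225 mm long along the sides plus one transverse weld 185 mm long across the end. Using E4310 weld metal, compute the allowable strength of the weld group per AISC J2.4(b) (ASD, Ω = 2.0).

E43XX → F_EXX = 430 MPa.
t_e = 0.707 × 6 = 4.242 mm.
R_nwl = 0.6 × 430 × 4.242 × 450 × 10⁻³ = 492.5 kN (longitudinal, 2 welds).
R_nwt = 0.6 × 430 × 4.242 × 185 × 10⁻³ = 202.5 kN (transverse, base value).
(i) R_nwl + R_nwt = 695 kN; (ii) 0.85 R_nwl + 1.5 R_nwt = 722.3 kN.
R_n = max = 722.3 kN [governs: (ii)]; R_n/Ω = 361.2 kN.

R_n/Ω ≈ 361 kN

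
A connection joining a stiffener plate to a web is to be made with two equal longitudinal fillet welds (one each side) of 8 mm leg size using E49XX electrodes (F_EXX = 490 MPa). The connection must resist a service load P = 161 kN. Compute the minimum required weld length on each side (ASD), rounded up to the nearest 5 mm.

L = 100 mm on each side

Throat t_e = 0.707 × 8 = 5.656 mm.
r_n/Ω = (0.6 × 490 × 5.656) / 2.0 = 831.4 N/mm = 0.8314 kN/mm.
L_req = P / (r_n/Ω) = 161 / 0.8314 = 193.6 mm total.
Per side: 193.6 / 2 = 96.82 mm.
Round up → use L = 100 mm on each side.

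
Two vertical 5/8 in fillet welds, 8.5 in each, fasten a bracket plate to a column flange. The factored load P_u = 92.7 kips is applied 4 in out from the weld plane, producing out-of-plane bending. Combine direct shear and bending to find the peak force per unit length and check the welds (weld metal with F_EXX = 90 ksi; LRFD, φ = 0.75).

L_w = 2 × 8.5 = 17 in; section modulus (unit throat) S = 2 × L²/6 = 24.08 in².
Direct shear f_v = P/L_w = 92.7/17 = 5.453 kip/in.
Moment M = P × e = 92.7 × 4 = 370.8 kip·in; bending f_b = M/S = 15.4 kip/in.
f_max = √(f_v² + f_b²) = √(5.453² + 15.4²) = 16.33 kip/in.
φr_n = 0.75 × 0.6 × 90 × (0.707 × 0.625) = 17.9 kip/in → adequate.

f_max ≈ 16.3 kip/in; adequate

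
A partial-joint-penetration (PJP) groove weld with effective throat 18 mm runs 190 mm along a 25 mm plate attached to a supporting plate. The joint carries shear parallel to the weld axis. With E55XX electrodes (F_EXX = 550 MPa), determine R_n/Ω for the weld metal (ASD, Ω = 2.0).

R_n/Ω ≈ 564 kN

Effective throat (given) t_e = 18 mm.
A_we = 18 × 190 = 3420 mm².
F_nw = 0.6 F_EXX = 330 MPa.
R_n/Ω = (330 × 3420) / 2.0 × 10⁻³ = 564.3 kN.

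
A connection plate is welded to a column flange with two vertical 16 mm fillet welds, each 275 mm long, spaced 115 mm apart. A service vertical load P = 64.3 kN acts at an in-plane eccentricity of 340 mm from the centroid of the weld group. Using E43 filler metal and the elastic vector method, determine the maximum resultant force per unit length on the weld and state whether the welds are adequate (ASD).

E43XX → F_EXX = 430 MPa.
Total weld length L_w = 550 mm. Treat welds as unit-width lines.
Polar moment about centroid: J = 2[d³/12 + d(b/2)²] = 2[275³/12 + 275×57.5²] = 5285000 mm³.
Direct shear f_v = P/L_w = 64.3×10³ / 550 = 116.9 N/mm (vertical).
Torsion M = P·e = 64.3×10³ × 340 = 21862000 N·mm.
Critical point at (x, y) = (57.5, 137.5) from centroid. f_tx = M·y/J = 568.8 N/mm; f_ty = M·x/J = 237.9 N/mm.
Resultant f_max = √[f_tx² + (f_v + f_ty)²] = √[568.8² + (116.9 + 237.9)²] = 670.4 N/mm.
Capacity per unit length: r_n/Ω = (1/2.0) × 0.6 × 430 × (0.707 × 16) = 1459 N/mm.
670.4 ≤ 1459 → adequate.

f_max ≈ 670 N/mm; adequate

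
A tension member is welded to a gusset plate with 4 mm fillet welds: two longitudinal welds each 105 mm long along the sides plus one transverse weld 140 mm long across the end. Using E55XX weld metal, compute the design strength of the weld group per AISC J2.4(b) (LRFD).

E55XX → F_EXX = 550 MPa.
t_e = 0.707 × 4 = 2.828 mm.
R_nwl = 0.6 × 550 × 2.828 × 210 × 10⁻³ = 196 kN (longitudinal, 2 welds).
R_nwt = 0.6 × 550 × 2.828 × 140 × 10⁻³ = 130.7 kN (transverse, base value).
(i) R_nwl + R_nwt = 326.6 kN; (ii) 0.85 R_nwl + 1.5 R_nwt = 362.6 kN.
R_n = max = 362.6 kN [governs: (ii)]; φR_n = 271.9 kN.

φR_n ≈ 272 kN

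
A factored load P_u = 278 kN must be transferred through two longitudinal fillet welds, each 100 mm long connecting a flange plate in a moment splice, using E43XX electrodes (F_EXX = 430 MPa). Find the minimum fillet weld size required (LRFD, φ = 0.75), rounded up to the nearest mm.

Total weld length L = 200 mm.
Required throat t_e = P_u / (φ × 0.6 F_EXX × L) = 278 / (0.75 × 0.6 × 430 × 200 × 10⁻³) = 7.183 mm.
Required leg w = t_e / 0.707 = 10.16 mm → use 11 mm.

w = 11 mm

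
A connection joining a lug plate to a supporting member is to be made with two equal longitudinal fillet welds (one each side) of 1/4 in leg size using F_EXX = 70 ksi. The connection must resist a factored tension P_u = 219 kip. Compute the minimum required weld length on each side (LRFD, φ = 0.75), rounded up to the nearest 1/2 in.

Throat t_e = 0.707 × 0.25 = 0.1767 in.
φr_n = 0.75 × 0.6 × 70 × 0.1767 = 5.568 kip/in.
L_req = P_u / φr_n = 219 / 5.568 = 39.33 in total.
Per side: 39.33 / 2 = 19.67 in.
Round up → use L = 20 in on each side.

L = 20 in on each side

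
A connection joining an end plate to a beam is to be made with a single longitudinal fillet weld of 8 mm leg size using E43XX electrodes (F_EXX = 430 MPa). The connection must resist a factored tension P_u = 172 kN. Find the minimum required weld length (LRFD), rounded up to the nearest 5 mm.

L = 160 mm

Throat t_e = 0.707 × 8 = 5.656 mm.
φr_n = 0.75 × 0.6 × 430 × 5.656 × 10⁻³ = 1.094 kN/mm.
L_req = P_u / φr_n = 172 / 1.094 = 157.2 mm total.
Round up → use L = 160 mm.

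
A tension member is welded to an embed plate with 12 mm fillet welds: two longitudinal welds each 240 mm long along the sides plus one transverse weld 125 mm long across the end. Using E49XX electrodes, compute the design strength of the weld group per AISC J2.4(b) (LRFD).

E49XX → F_EXX = 490 MPa.
t_e = 0.707 × 12 = 8.484 mm.
R_nwl = 0.6 × 490 × 8.484 × 480 × 10⁻³ = 1197 kN (longitudinal, 2 welds).
R_nwt = 0.6 × 490 × 8.484 × 125 × 10⁻³ = 311.8 kN (transverse, base value).
(i) R_nwl + R_nwt = 1509 kN; (ii) 0.85 R_nwl + 1.5 R_nwt = 1485 kN.
R_n = max = 1509 kN [governs: (i)]; φR_n = 1132 kN.

φR_n ≈ 1130 kN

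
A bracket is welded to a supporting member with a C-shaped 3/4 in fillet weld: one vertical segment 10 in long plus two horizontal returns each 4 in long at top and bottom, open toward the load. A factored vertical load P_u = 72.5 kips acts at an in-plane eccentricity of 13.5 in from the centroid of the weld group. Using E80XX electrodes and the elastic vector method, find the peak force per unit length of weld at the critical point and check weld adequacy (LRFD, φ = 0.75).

f_max ≈ 20.9 kip/in; NOT adequate

E80XX → F_EXX = 80 ksi.
Total weld length L_w = 18 in. Treat welds as unit-width lines.
Centroid: x̄ = 2×4×2 / 18 = 0.8889 in from the vertical weld.
Polar moment about centroid: J = I_x + I_y = [10³/12 + 2×4×5²] + [10×0.8889² + 2(4³/12 + 4×1.111²)] = 311.8 in³.
Direct shear f_v = P/L_w = 72.5 / 18 = 4.028 kip/in (vertical).
Torsion M = P·e = 72.5 × 13.5 = 978.75 kip·in.
Critical point at (x, y) = (3.111, 5) from centroid. f_tx = M·y/J = 15.7 kip/in; f_ty = M·x/J = 9.767 kip/in.
Resultant f_max = √[f_tx² + (f_v + f_ty)²] = √[15.7² + (4.028 + 9.767)²] = 20.9 kip/in.
Capacity per unit length: φr_n = 0.75 × 0.6 × 80 × (0.707 × 0.75) = 19.09 kip/in.
20.9 > 19.09 → NOT adequate.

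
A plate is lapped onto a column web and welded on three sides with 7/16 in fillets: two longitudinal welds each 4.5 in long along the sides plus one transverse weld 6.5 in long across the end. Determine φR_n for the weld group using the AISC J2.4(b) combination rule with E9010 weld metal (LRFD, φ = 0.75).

E90XX → F_EXX = 90 ksi.
t_e = 0.707 × 0.4375 = 0.3093 in.
R_nwl = 0.6 × 90 × 0.3093 × 9 = 150.3 kips (longitudinal, 2 welds).
R_nwt = 0.6 × 90 × 0.3093 × 6.5 = 108.6 kips (transverse, base value).
(i) R_nwl + R_nwt = 258.9 kips; (ii) 0.85 R_nwl + 1.5 R_nwt = 290.6 kips.
R_n = max = 290.6 kips [governs: (ii)]; φR_n = 218 kips.

φR_n ≈ 218 kips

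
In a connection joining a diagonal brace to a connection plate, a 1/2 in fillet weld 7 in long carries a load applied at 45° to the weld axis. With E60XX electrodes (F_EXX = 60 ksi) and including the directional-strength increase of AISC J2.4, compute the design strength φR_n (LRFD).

φR_n ≈ 86.7 kip

t_e = 0.707 × 0.5 = 0.3535 in; A_we = 0.3535 × 7 = 2.474 in².
Directional factor: 1.0 + 0.5 sin^1.5(45°) = 1.297.
F_nw = 0.6 × 60 × 1.297 = 46.7 ksi.
φR_n = 0.75 × 46.7 × 2.474 = 86.67 kip.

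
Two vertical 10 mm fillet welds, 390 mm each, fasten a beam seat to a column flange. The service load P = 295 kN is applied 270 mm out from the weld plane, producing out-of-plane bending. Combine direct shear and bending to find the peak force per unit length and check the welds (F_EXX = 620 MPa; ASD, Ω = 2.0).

L_w = 2 × 390 = 780 mm; section modulus (unit throat) S = 2 × L²/6 = 50700 mm².
Direct shear f_v = P/L_w = 295×10³/780 = 378.2 N/mm.
Moment M = P × e = 295×10³ × 270 = 79650000 N·mm; bending f_b = M/S = 1571 N/mm.
f_max = √(f_v² + f_b²) = √(378.2² + 1571²) = 1616 N/mm.
r_n/Ω = (1/2.0) × 0.6 × 620 × (0.707 × 10) = 1315 N/mm → NOT adequate.

f_max ≈ 1620 N/mm; NOT adequate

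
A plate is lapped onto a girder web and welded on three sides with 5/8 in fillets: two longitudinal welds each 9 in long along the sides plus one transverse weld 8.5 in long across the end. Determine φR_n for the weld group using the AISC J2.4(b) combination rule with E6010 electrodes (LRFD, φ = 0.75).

φR_n ≈ 335 kips

E60XX → F_EXX = 60 ksi.
t_e = 0.707 × 0.625 = 0.4419 in.
R_nwl = 0.6 × 60 × 0.4419 × 18 = 286.3 kips (longitudinal, 2 welds).
R_nwt = 0.6 × 60 × 0.4419 × 8.5 = 135.2 kips (transverse, base value).
(i) R_nwl + R_nwt = 421.5 kips; (ii) 0.85 R_nwl + 1.5 R_nwt = 446.2 kips.
R_n = max = 446.2 kips [governs: (ii)]; φR_n = 334.7 kips.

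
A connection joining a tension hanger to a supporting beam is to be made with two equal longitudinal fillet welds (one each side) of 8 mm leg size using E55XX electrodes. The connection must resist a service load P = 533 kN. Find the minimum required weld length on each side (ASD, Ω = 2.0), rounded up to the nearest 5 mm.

E55XX → F_EXX = 550 MPa.
Throat t_e = 0.707 × 8 = 5.656 mm.
r_n/Ω = (0.6 × 550 × 5.656) / 2.0 = 933.2 N/mm = 0.9332 kN/mm.
L_req = P / (r_n/Ω) = 533 / 0.9332 = 571.1 mm total.
Per side: 571.1 / 2 = 285.6 mm.
Round up → use L = 290 mm on each side.

L = 290 mm on each side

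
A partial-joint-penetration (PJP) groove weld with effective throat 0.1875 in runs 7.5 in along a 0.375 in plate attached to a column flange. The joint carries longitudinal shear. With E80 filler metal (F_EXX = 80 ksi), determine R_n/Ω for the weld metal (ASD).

Effective throat (given) t_e = 0.1875 in.
A_we = 0.1875 × 7.5 = 1.406 in².
F_nw = 0.6 F_EXX = 48 ksi.
R_n/Ω = (48 × 1.406) / 2.0 = 33.75 kips.

R_n/Ω ≈ 33.8 kips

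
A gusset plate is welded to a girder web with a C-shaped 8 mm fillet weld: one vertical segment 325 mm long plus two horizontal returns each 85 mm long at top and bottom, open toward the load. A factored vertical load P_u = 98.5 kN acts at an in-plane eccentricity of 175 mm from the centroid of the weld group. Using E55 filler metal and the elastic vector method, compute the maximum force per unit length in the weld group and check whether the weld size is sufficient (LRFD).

f_max ≈ 512 N/mm; adequate

E55XX → F_EXX = 550 MPa.
Total weld length L_w = 495 mm. Treat welds as unit-width lines.
Centroid: x̄ = 2×85×42.5 / 495 = 14.6 mm from the vertical weld.
Polar moment about centroid: J = I_x + I_y = [325³/12 + 2×85×162.5²] + [325×14.6² + 2(85³/12 + 85×27.9²)] = 7654000 mm³.
Direct shear f_v = P/L_w = 98.5×10³ / 495 = 199 N/mm (vertical).
Torsion M = P·e = 98.5×10³ × 175 = 17238000 N·mm.
Critical point at (x, y) = (70.4, 162.5) from centroid. f_tx = M·y/J = 366 N/mm; f_ty = M·x/J = 158.6 N/mm.
Resultant f_max = √[f_tx² + (f_v + f_ty)²] = √[366² + (199 + 158.6)²] = 511.6 N/mm.
Capacity per unit length: φr_n = 0.75 × 0.6 × 550 × (0.707 × 8) = 1400 N/mm.
511.6 ≤ 1400 → adequate.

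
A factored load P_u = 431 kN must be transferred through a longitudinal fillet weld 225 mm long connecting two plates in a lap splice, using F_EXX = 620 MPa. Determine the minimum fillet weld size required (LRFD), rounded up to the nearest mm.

w = 10 mm

Total weld length L = 225 mm.
Required throat t_e = P_u / (φ × 0.6 F_EXX × L) = 431 / (0.75 × 0.6 × 620 × 225 × 10⁻³) = 6.866 mm.
Required leg w = t_e / 0.707 = 9.711 mm → use 10 mm.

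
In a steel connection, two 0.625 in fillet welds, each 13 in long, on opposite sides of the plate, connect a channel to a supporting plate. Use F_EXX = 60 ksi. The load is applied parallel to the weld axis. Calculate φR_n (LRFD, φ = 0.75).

φR_n ≈ 310 kips

Effective throat t_e = 0.707 × 0.625 = 0.4419 in.
Total length L = 26 in; A_we = 0.4419 × 26 = 11.49 in².
F_nw = 0.6 F_EXX = 0.6 × 60 = 36 ksi.
φR_n = 0.75 × 36 × 11.49 = 310.2 kips.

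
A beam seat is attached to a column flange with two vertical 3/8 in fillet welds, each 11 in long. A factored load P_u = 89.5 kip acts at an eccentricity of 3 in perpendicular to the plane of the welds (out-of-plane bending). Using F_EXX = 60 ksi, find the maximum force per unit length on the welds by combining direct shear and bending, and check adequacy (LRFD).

f_max ≈ 7.8 kip/in; NOT adequate

L_w = 2 × 11 = 22 in; section modulus (unit throat) S = 2 × L²/6 = 40.33 in².
Direct shear f_v = P/L_w = 89.5/22 = 4.068 kip/in.
Moment M = P × e = 89.5 × 3 = 268.5 kip·in; bending f_b = M/S = 6.657 kip/in.
f_max = √(f_v² + f_b²) = √(4.068² + 6.657²) = 7.802 kip/in.
φr_n = 0.75 × 0.6 × 60 × (0.707 × 0.375) = 7.158 kip/in → NOT adequate.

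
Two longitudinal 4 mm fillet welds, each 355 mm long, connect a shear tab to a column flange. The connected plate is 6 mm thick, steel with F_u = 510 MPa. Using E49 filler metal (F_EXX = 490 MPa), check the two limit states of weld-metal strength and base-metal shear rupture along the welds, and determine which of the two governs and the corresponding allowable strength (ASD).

R_n/Ω ≈ 295 kN (weld metal governs)

t_e = 0.707 × 4 = 2.828 mm; L = 710 mm.
Weld metal: R_n/Ω = (1/2.0) × 0.6 × 490 × 2.828 × 710 × 10⁻³ = 295.2 kN.
Base metal (shear rupture): R_n/Ω = (1/2.0) × 0.6 × 510 × 6 × 710 × 10⁻³ = 651.8 kN.
Governing: weld metal.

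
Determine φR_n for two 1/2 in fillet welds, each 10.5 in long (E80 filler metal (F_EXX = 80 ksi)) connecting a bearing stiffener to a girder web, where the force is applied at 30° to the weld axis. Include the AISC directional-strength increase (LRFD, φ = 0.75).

t_e = 0.707 × 0.5 = 0.3535 in; A_we = 0.3535 × 21 = 7.423 in².
Directional factor: 1.0 + 0.5 sin^1.5(30°) = 1.177.
F_nw = 0.6 × 80 × 1.177 = 56.49 ksi.
φR_n = 0.75 × 56.49 × 7.423 = 314.5 kips.

φR_n ≈ 314 kips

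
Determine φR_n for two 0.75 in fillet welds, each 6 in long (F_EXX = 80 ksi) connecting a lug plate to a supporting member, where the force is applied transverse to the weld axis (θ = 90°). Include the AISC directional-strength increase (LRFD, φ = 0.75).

t_e = 0.707 × 0.75 = 0.5302 in; A_we = 0.5302 × 12 = 6.363 in².
Directional factor: 1.0 + 0.5 sin^1.5(90°) = 1.5.
F_nw = 0.6 × 80 × 1.5 = 72 ksi.
φR_n = 0.75 × 72 × 6.363 = 343.6 kip.

φR_n ≈ 344 kip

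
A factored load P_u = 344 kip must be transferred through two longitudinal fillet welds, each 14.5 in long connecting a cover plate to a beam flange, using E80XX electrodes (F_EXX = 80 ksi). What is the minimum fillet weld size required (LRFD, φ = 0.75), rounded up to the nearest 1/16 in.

w = 1/2 in

Total weld length L = 29 in.
Required throat t_e = P_u / (φ × 0.6 F_EXX × L) = 344 / (0.75 × 0.6 × 80 × 29) = 0.3295 in.
Required leg w = t_e / 0.707 = 0.4661 in → use 1/2 in.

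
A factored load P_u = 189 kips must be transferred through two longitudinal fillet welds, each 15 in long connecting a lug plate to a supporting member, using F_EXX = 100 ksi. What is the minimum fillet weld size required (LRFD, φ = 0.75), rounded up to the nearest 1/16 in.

Total weld length L = 30 in.
Required throat t_e = P_u / (φ × 0.6 F_EXX × L) = 189 / (0.75 × 0.6 × 100 × 30) = 0.14 in.
Required leg w = t_e / 0.707 = 0.198 in → use 1/4 in.

w = 1/4 in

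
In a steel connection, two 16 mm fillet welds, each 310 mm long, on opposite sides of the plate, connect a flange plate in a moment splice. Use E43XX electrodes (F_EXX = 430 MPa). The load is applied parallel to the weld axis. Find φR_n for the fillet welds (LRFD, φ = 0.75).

φR_n ≈ 1360 kN

Effective throat t_e = 0.707 × 16 = 11.31 mm.
Total length L = 620 mm; A_we = 11.31 × 620 = 7013 mm².
F_nw = 0.6 F_EXX = 0.6 × 430 = 258 MPa.
φR_n = 0.75 × 258 × 7013 × 10⁻³ = 1357 kN.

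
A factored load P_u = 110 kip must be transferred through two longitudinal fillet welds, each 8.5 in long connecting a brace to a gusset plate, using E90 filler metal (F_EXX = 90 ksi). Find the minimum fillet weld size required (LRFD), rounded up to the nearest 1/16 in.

Total weld length L = 17 in.
Required throat t_e = P_u / (φ × 0.6 F_EXX × L) = 110 / (0.75 × 0.6 × 90 × 17) = 0.1598 in.
Required leg w = t_e / 0.707 = 0.226 in → use 1/4 in.

w = 1/4 in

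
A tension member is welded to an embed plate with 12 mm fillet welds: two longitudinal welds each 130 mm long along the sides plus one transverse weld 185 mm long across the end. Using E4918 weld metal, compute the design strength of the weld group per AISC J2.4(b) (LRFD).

φR_n ≈ 933 kN

E49XX → F_EXX = 490 MPa.
t_e = 0.707 × 12 = 8.484 mm.
R_nwl = 0.6 × 490 × 8.484 × 260 × 10⁻³ = 648.5 kN (longitudinal, 2 welds).
R_nwt = 0.6 × 490 × 8.484 × 185 × 10⁻³ = 461.4 kN (transverse, base value).
(i) R_nwl + R_nwt = 1110 kN; (ii) 0.85 R_nwl + 1.5 R_nwt = 1243 kN.
R_n = max = 1243 kN [governs: (ii)]; φR_n = 932.6 kN.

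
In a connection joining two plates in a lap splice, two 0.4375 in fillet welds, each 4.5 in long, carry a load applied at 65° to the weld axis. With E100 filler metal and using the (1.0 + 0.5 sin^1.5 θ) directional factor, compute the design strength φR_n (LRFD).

E100XX → F_EXX = 100 ksi.
t_e = 0.707 × 0.4375 = 0.3093 in; A_we = 0.3093 × 9 = 2.784 in².
Directional factor: 1.0 + 0.5 sin^1.5(65°) = 1.431.
F_nw = 0.6 × 100 × 1.431 = 85.88 ksi.
φR_n = 0.75 × 85.88 × 2.784 = 179.3 kips.

φR_n ≈ 179 kips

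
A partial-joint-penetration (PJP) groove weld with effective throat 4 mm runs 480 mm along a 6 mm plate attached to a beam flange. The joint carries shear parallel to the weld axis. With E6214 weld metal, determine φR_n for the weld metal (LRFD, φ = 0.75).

E62XX → F_EXX = 620 MPa.
Effective throat (given) t_e = 4 mm.
A_we = 4 × 480 = 1920 mm².
F_nw = 0.6 F_EXX = 372 MPa.
φR_n = 0.75 × 372 × 1920 × 10⁻³ = 535.7 kN.

φR_n ≈ 536 kN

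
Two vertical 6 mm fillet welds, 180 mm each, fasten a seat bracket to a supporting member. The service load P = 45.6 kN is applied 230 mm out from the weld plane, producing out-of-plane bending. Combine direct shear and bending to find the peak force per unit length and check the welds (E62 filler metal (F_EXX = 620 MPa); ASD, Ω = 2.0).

f_max ≈ 979 N/mm; NOT adequate

L_w = 2 × 180 = 360 mm; section modulus (unit throat) S = 2 × L²/6 = 10800 mm².
Direct shear f_v = P/L_w = 45.6×10³/360 = 126.7 N/mm.
Moment M = P × e = 45.6×10³ × 230 = 10488000 N·mm; bending f_b = M/S = 971.1 N/mm.
f_max = √(f_v² + f_b²) = √(126.7² + 971.1²) = 979.3 N/mm.
r_n/Ω = (1/2.0) × 0.6 × 620 × (0.707 × 6) = 789 N/mm → NOT adequate.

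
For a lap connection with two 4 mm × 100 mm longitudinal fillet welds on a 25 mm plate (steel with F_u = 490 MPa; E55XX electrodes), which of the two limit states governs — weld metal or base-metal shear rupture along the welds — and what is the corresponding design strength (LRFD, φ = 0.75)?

φR_n ≈ 140 kN (weld metal governs)

E55XX → F_EXX = 550 MPa.
t_e = 0.707 × 4 = 2.828 mm; L = 200 mm.
Weld metal: φR_n = 0.75 × 0.6 × 550 × 2.828 × 200 × 10⁻³ = 140 kN.
Base metal (shear rupture): φR_n = 0.75 × 0.6 × 490 × 25 × 200 × 10⁻³ = 1102 kN.
Governing: weld metal.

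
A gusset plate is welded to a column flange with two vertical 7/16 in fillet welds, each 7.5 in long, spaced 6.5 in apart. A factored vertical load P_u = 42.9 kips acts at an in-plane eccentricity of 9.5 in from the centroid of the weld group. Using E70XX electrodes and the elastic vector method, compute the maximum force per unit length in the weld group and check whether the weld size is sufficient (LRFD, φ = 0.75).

f_max ≈ 10.9 kip/in; NOT adequate

E70XX → F_EXX = 70 ksi.
Total weld length L_w = 15 in. Treat welds as unit-width lines.
Polar moment about centroid: J = 2[d³/12 + d(b/2)²] = 2[7.5³/12 + 7.5×3.25²] = 228.8 in³.
Direct shear f_v = P/L_w = 42.9 / 15 = 2.86 kip/in (vertical).
Torsion M = P·e = 42.9 × 9.5 = 407.55 kip·in.
Critical point at (x, y) = (3.25, 3.75) from centroid. f_tx = M·y/J = 6.681 kip/in; f_ty = M·x/J = 5.79 kip/in.
Resultant f_max = √[f_tx² + (f_v + f_ty)²] = √[6.681² + (2.86 + 5.79)²] = 10.93 kip/in.
Capacity per unit length: φr_n = 0.75 × 0.6 × 70 × (0.707 × 0.4375) = 9.743 kip/in.
10.93 > 9.743 → NOT adequate.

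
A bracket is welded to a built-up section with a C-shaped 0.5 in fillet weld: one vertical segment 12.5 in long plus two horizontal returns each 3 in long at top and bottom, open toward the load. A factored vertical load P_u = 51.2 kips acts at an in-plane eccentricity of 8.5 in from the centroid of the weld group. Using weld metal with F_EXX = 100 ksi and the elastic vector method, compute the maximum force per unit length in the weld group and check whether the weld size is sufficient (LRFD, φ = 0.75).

Total weld length L_w = 18.5 in. Treat welds as unit-width lines.
Centroid: x̄ = 2×3×1.5 / 18.5 = 0.4865 in from the vertical weld.
Polar moment about centroid: J = I_x + I_y = [12.5³/12 + 2×3×6.25²] + [12.5×0.4865² + 2(3³/12 + 3×1.014²)] = 410.8 in³.
Direct shear f_v = P/L_w = 51.2 / 18.5 = 2.768 kip/in (vertical).
Torsion M = P·e = 51.2 × 8.5 = 435.2 kip·in.
Critical point at (x, y) = (2.514, 6.25) from centroid. f_tx = M·y/J = 6.622 kip/in; f_ty = M·x/J = 2.663 kip/in.
Resultant f_max = √[f_tx² + (f_v + f_ty)²] = √[6.622² + (2.768 + 2.663)²] = 8.564 kip/in.
Capacity per unit length: φr_n = 0.75 × 0.6 × 100 × (0.707 × 0.5) = 15.91 kip/in.
8.564 ≤ 15.91 → adequate.

f_max ≈ 8.56 kip/in; adequate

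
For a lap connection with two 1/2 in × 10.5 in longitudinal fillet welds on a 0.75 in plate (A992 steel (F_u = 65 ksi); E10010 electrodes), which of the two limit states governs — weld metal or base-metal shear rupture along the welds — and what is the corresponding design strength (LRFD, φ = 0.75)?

E100XX → F_EXX = 100 ksi.
t_e = 0.707 × 0.5 = 0.3535 in; L = 21 in.
Weld metal: φR_n = 0.75 × 0.6 × 100 × 0.3535 × 21 = 334.1 kips.
Base metal (shear rupture): φR_n = 0.75 × 0.6 × 65 × 0.75 × 21 = 460.7 kips.
Governing: weld metal.

φR_n ≈ 334 kips (weld metal governs)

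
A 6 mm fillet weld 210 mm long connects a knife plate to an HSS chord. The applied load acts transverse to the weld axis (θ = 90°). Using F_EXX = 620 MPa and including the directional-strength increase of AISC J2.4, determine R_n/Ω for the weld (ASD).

t_e = 0.707 × 6 = 4.242 mm; A_we = 4.242 × 210 = 890.8 mm².
Directional factor: 1.0 + 0.5 sin^1.5(90°) = 1.5.
F_nw = 0.6 × 620 × 1.5 = 558 MPa.
R_n/Ω = (558 × 890.8) / 2.0 × 10⁻³ = 248.5 kN.

R_n/Ω ≈ 249 kN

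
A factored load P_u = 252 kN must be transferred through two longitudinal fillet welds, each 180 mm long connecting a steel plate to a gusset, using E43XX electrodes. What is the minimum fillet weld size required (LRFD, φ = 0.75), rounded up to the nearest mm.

E43XX → F_EXX = 430 MPa.
Total weld length L = 360 mm.
Required throat t_e = P_u / (φ × 0.6 F_EXX × L) = 252 / (0.75 × 0.6 × 430 × 360 × 10⁻³) = 3.618 mm.
Required leg w = t_e / 0.707 = 5.117 mm → use 6 mm.

w = 6 mm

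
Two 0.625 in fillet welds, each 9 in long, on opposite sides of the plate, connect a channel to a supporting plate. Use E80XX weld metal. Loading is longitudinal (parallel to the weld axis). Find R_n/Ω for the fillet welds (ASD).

R_n/Ω ≈ 191 kips

E80XX → F_EXX = 80 ksi.
Effective throat t_e = 0.707 × 0.625 = 0.4419 in.
Total length L = 18 in; A_we = 0.4419 × 18 = 7.954 in².
F_nw = 0.6 F_EXX = 0.6 × 80 = 48 ksi.
R_n = 48 × 7.954 = 381.8 kips; R_n/Ω = 381.8/2.0 = 190.9 kips.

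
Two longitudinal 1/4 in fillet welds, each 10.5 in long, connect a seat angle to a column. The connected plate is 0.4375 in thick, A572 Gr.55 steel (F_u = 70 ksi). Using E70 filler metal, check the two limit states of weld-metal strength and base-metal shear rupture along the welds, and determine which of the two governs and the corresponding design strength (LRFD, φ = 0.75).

E70XX → F_EXX = 70 ksi.
t_e = 0.707 × 0.25 = 0.1767 in; L = 21 in.
Weld metal: φR_n = 0.75 × 0.6 × 70 × 0.1767 × 21 = 116.9 kip.
Base metal (shear rupture): φR_n = 0.75 × 0.6 × 70 × 0.4375 × 21 = 289.4 kip.
Governing: weld metal.

φR_n ≈ 117 kip (weld metal governs)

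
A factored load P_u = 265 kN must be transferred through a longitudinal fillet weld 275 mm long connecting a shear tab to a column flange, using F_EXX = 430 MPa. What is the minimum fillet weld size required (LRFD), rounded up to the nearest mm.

w = 8 mm

Total weld length L = 275 mm.
Required throat t_e = P_u / (φ × 0.6 F_EXX × L) = 265 / (0.75 × 0.6 × 430 × 275 × 10⁻³) = 4.98 mm.
Required leg w = t_e / 0.707 = 7.044 mm → use 8 mm.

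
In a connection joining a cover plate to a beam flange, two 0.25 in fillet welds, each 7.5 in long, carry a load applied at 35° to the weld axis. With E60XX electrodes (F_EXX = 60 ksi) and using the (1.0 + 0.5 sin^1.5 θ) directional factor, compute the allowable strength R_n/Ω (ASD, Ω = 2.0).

R_n/Ω ≈ 58.1 kips

t_e = 0.707 × 0.25 = 0.1767 in; A_we = 0.1767 × 15 = 2.651 in².
Directional factor: 1.0 + 0.5 sin^1.5(35°) = 1.217.
F_nw = 0.6 × 60 × 1.217 = 43.82 ksi.
R_n/Ω = (43.82 × 2.651) / 2.0 = 58.09 kips.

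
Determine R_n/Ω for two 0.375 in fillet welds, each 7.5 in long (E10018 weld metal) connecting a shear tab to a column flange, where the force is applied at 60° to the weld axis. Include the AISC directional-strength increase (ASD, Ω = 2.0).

E100XX → F_EXX = 100 ksi.
t_e = 0.707 × 0.375 = 0.2651 in; A_we = 0.2651 × 15 = 3.977 in².
Directional factor: 1.0 + 0.5 sin^1.5(60°) = 1.403.
F_nw = 0.6 × 100 × 1.403 = 84.18 ksi.
R_n/Ω = (84.18 × 3.977) / 2.0 = 167.4 kips.

R_n/Ω ≈ 167 kips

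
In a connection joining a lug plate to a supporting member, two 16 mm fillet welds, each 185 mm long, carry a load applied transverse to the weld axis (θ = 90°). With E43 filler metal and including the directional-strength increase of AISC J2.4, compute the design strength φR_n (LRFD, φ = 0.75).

E43XX → F_EXX = 430 MPa.
t_e = 0.707 × 16 = 11.31 mm; A_we = 11.31 × 370 = 4185 mm².
Directional factor: 1.0 + 0.5 sin^1.5(90°) = 1.5.
F_nw = 0.6 × 430 × 1.5 = 387 MPa.
φR_n = 0.75 × 387 × 4185 × 10⁻³ = 1215 kN.

φR_n ≈ 1210 kN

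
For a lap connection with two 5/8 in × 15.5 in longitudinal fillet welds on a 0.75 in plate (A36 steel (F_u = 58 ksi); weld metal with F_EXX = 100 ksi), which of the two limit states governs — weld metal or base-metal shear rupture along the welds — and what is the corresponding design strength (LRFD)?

t_e = 0.707 × 0.625 = 0.4419 in; L = 31 in.
Weld metal: φR_n = 0.75 × 0.6 × 100 × 0.4419 × 31 = 616.4 kips.
Base metal (shear rupture): φR_n = 0.75 × 0.6 × 58 × 0.75 × 31 = 606.8 kips.
Governing: base-metal shear rupture.

φR_n ≈ 607 kips (base-metal shear rupture governs)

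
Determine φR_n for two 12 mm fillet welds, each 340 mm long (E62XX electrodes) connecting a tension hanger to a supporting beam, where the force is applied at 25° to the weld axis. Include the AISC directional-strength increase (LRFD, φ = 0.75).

E62XX → F_EXX = 620 MPa.
t_e = 0.707 × 12 = 8.484 mm; A_we = 8.484 × 680 = 5769 mm².
Directional factor: 1.0 + 0.5 sin^1.5(25°) = 1.137.
F_nw = 0.6 × 620 × 1.137 = 423.1 MPa.
φR_n = 0.75 × 423.1 × 5769 × 10⁻³ = 1831 kN.

φR_n ≈ 1830 kN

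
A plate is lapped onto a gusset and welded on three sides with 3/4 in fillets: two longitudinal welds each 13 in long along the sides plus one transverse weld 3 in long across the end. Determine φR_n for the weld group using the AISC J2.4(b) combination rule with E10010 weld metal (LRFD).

φR_n ≈ 692 kips

E100XX → F_EXX = 100 ksi.
t_e = 0.707 × 0.75 = 0.5302 in.
R_nwl = 0.6 × 100 × 0.5302 × 26 = 827.2 kips (longitudinal, 2 welds).
R_nwt = 0.6 × 100 × 0.5302 × 3 = 95.45 kips (transverse, base value).
(i) R_nwl + R_nwt = 922.6 kips; (ii) 0.85 R_nwl + 1.5 R_nwt = 846.3 kips.
R_n = max = 922.6 kips [governs: (i)]; φR_n = 692 kips.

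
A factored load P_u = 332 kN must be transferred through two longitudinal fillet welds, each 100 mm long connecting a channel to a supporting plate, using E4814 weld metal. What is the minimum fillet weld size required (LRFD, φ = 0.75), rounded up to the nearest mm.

E48XX → F_EXX = 480 MPa.
Total weld length L = 200 mm.
Required throat t_e = P_u / (φ × 0.6 F_EXX × L) = 332 / (0.75 × 0.6 × 480 × 200 × 10⁻³) = 7.685 mm.
Required leg w = t_e / 0.707 = 10.87 mm → use 11 mm.

w = 11 mm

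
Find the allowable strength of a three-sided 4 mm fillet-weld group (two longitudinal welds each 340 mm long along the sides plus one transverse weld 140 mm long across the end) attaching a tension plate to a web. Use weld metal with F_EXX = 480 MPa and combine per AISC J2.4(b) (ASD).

R_n/Ω ≈ 334 kN

t_e = 0.707 × 4 = 2.828 mm.
R_nwl = 0.6 × 480 × 2.828 × 680 × 10⁻³ = 553.8 kN (longitudinal, 2 welds).
R_nwt = 0.6 × 480 × 2.828 × 140 × 10⁻³ = 114 kN (transverse, base value).
(i) R_nwl + R_nwt = 667.9 kN; (ii) 0.85 R_nwl + 1.5 R_nwt = 641.8 kN.
R_n = max = 667.9 kN [governs: (i)]; R_n/Ω = 333.9 kN.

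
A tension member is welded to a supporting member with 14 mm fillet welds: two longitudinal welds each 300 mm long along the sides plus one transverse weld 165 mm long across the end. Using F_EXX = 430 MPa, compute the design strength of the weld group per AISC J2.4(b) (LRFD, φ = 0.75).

t_e = 0.707 × 14 = 9.898 mm.
R_nwl = 0.6 × 430 × 9.898 × 600 × 10⁻³ = 1532 kN (longitudinal, 2 welds).
R_nwt = 0.6 × 430 × 9.898 × 165 × 10⁻³ = 421.4 kN (transverse, base value).
(i) R_nwl + R_nwt = 1954 kN; (ii) 0.85 R_nwl + 1.5 R_nwt = 1934 kN.
R_n = max = 1954 kN [governs: (i)]; φR_n = 1465 kN.

φR_n ≈ 1470 kN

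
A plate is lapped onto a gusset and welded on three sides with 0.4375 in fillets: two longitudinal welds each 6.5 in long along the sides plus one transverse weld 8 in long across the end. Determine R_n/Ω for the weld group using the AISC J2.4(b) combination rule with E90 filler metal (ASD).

E90XX → F_EXX = 90 ksi.
t_e = 0.707 × 0.4375 = 0.3093 in.
R_nwl = 0.6 × 90 × 0.3093 × 13 = 217.1 kip (longitudinal, 2 welds).
R_nwt = 0.6 × 90 × 0.3093 × 8 = 133.6 kip (transverse, base value).
(i) R_nwl + R_nwt = 350.8 kip; (ii) 0.85 R_nwl + 1.5 R_nwt = 385 kip.
R_n = max = 385 kip [governs: (ii)]; R_n/Ω = 192.5 kip.

R_n/Ω ≈ 193 kip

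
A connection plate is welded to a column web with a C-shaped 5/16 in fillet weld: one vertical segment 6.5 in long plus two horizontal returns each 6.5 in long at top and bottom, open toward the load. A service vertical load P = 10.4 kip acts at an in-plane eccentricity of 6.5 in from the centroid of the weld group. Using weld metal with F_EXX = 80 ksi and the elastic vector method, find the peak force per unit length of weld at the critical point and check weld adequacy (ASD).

Total weld length L_w = 19.5 in. Treat welds as unit-width lines.
Centroid: x̄ = 2×6.5×3.25 / 19.5 = 2.167 in from the vertical weld.
Polar moment about centroid: J = I_x + I_y = [6.5³/12 + 2×6.5×3.25²] + [6.5×2.167² + 2(6.5³/12 + 6.5×1.083²)] = 251.7 in³.
Direct shear f_v = P/L_w = 10.4 / 19.5 = 0.5333 kip/in (vertical).
Torsion M = P·e = 10.4 × 6.5 = 67.6 kip·in.
Critical point at (x, y) = (4.333, 3.25) from centroid. f_tx = M·y/J = 0.8727 kip/in; f_ty = M·x/J = 1.164 kip/in.
Resultant f_max = √[f_tx² + (f_v + f_ty)²] = √[0.8727² + (0.5333 + 1.164)²] = 1.908 kip/in.
Capacity per unit length: r_n/Ω = (1/2.0) × 0.6 × 80 × (0.707 × 0.3125) = 5.302 kip/in.
1.908 ≤ 5.302 → adequate.

f_max ≈ 1.91 kip/in; adequate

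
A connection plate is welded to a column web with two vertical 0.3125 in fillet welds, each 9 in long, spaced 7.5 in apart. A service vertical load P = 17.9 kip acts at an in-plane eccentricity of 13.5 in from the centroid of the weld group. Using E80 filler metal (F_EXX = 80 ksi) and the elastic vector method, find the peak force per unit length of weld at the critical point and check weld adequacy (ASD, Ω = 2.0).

f_max ≈ 4.48 kip/in; adequate

Total weld length L_w = 18 in. Treat welds as unit-width lines.
Polar moment about centroid: J = 2[d³/12 + d(b/2)²] = 2[9³/12 + 9×3.75²] = 374.6 in³.
Direct shear f_v = P/L_w = 17.9 / 18 = 0.9944 kip/in (vertical).
Torsion M = P·e = 17.9 × 13.5 = 241.65 kip·in.
Critical point at (x, y) = (3.75, 4.5) from centroid. f_tx = M·y/J = 2.903 kip/in; f_ty = M·x/J = 2.419 kip/in.
Resultant f_max = √[f_tx² + (f_v + f_ty)²] = √[2.903² + (0.9944 + 2.419)²] = 4.481 kip/in.
Capacity per unit length: r_n/Ω = (1/2.0) × 0.6 × 80 × (0.707 × 0.3125) = 5.302 kip/in.
4.481 ≤ 5.302 → adequate.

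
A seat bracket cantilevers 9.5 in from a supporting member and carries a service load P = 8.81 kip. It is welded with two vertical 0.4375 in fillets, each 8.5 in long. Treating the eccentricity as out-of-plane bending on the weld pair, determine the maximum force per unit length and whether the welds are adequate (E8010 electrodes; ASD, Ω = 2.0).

f_max ≈ 3.51 kip/in; adequate

E80XX → F_EXX = 80 ksi.
L_w = 2 × 8.5 = 17 in; section modulus (unit throat) S = 2 × L²/6 = 24.08 in².
Direct shear f_v = P/L_w = 8.81/17 = 0.5182 kip/in.
Moment M = P × e = 8.81 × 9.5 = 83.695 kip·in; bending f_b = M/S = 3.475 kip/in.
f_max = √(f_v² + f_b²) = √(0.5182² + 3.475²) = 3.514 kip/in.
r_n/Ω = (1/2.0) × 0.6 × 80 × (0.707 × 0.4375) = 7.423 kip/in → adequate.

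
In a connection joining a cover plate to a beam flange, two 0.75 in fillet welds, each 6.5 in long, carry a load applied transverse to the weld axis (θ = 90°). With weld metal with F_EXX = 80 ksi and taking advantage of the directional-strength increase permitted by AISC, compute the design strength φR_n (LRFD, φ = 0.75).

t_e = 0.707 × 0.75 = 0.5302 in; A_we = 0.5302 × 13 = 6.893 in².
Directional factor: 1.0 + 0.5 sin^1.5(90°) = 1.5.
F_nw = 0.6 × 80 × 1.5 = 72 ksi.
φR_n = 0.75 × 72 × 6.893 = 372.2 kips.

φR_n ≈ 372 kips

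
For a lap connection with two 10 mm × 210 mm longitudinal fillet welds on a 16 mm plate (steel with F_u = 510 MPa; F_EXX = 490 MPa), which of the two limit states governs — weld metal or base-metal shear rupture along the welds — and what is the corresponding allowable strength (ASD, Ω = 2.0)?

t_e = 0.707 × 10 = 7.07 mm; L = 420 mm.
Weld metal: R_n/Ω = (1/2.0) × 0.6 × 490 × 7.07 × 420 × 10⁻³ = 436.5 kN.
Base metal (shear rupture): R_n/Ω = (1/2.0) × 0.6 × 510 × 16 × 420 × 10⁻³ = 1028 kN.
Governing: weld metal.

R_n/Ω ≈ 437 kN (weld metal governs)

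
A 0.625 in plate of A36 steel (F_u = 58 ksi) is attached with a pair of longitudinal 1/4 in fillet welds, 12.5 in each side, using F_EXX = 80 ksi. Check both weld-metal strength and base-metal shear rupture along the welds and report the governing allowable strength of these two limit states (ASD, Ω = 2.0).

t_e = 0.707 × 0.25 = 0.1767 in; L = 25 in.
Weld metal: R_n/Ω = (1/2.0) × 0.6 × 80 × 0.1767 × 25 = 106 kip.
Base metal (shear rupture): R_n/Ω = (1/2.0) × 0.6 × 58 × 0.625 × 25 = 271.9 kip.
Governing: weld metal.

R_n/Ω ≈ 106 kip (weld metal governs)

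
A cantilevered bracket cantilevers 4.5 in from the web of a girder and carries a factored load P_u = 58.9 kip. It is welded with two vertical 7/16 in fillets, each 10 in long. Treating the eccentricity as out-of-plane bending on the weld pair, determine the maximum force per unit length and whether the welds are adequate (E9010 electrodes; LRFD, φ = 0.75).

f_max ≈ 8.48 kip/in; adequate

E90XX → F_EXX = 90 ksi.
L_w = 2 × 10 = 20 in; section modulus (unit throat) S = 2 × L²/6 = 33.33 in².
Direct shear f_v = P/L_w = 58.9/20 = 2.945 kip/in.
Moment M = P × e = 58.9 × 4.5 = 265.05 kip·in; bending f_b = M/S = 7.951 kip/in.
f_max = √(f_v² + f_b²) = √(2.945² + 7.951²) = 8.479 kip/in.
φr_n = 0.75 × 0.6 × 90 × (0.707 × 0.4375) = 12.53 kip/in → adequate.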